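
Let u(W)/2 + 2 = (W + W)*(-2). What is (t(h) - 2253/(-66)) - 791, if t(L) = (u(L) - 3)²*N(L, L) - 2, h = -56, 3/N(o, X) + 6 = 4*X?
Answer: -4168899/1265 ≈ -3295.6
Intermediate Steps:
N(o, X) = 3/(-6 + 4*X)
u(W) = -4 - 8*W (u(W) = -4 + 2*((W + W)*(-2)) = -4 + 2*((2*W)*(-2)) = -4 + 2*(-4*W) = -4 - 8*W)
t(L) = -2 + 3*(-7 - 8*L)²/(2*(-3 + 2*L)) (t(L) = ((-4 - 8*L) - 3)²*(3/(2*(-3 + 2*L))) - 2 = (-7 - 8*L)²*(3/(2*(-3 + 2*L))) - 2 = 3*(-7 - 8*L)²/(2*(-3 + 2*L)) - 2 = -2 + 3*(-7 - 8*L)²/(2*(-3 + 2*L)))
(t(h) - 2253/(-66)) - 791 = ((159 + 192*(-56)² + 328*(-56))/(2*(-3 + 2*(-56))) - 2253/(-66)) - 791 = ((159 + 192*3136 - 18368)/(2*(-3 - 112)) - 2253*(-1/66)) - 791 = ((½)*(159 + 602112 - 18368)/(-115) + 751/22) - 791 = ((½)*(-1/115)*583903 + 751/22) - 791 = (-583903/230 + 751/22) - 791 = -3168284/1265 - 791 = -4168899/1265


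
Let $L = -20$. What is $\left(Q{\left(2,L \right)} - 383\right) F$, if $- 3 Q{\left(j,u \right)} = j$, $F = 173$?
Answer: $- \frac{199123}{3} \approx -66374.0$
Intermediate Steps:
$Q{\left(j,u \right)} = - \frac{j}{3}$
$\left(Q{\left(2,L \right)} - 383\right) F = \left(\left(- \frac{1}{3}\right) 2 - 383\right) 173 = \left(- \frac{2}{3} - 383\right) 173 = \left(- \frac{1151}{3}\right) 173 = - \frac{199123}{3}$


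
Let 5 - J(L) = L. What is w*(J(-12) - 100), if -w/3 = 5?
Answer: 1245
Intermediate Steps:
w = -15 (w = -3*5 = -15)
J(L) = 5 - L
w*(J(-12) - 100) = -15*((5 - 1*(-12)) - 100) = -15*((5 + 12) - 100) = -15*(17 - 100) = -15*(-83) = 1245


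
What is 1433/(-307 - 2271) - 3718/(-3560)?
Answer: 1120881/2294420 ≈ 0.48852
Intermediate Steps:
1433/(-307 - 2271) - 3718/(-3560) = 1433/(-2578) - 3718*(-1/3560) = 1433*(-1/2578) + 1859/1780 = -1433/2578 + 1859/1780 = 1120881/2294420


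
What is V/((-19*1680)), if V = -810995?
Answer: 162199/6384 ≈ 25.407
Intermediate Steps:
V/((-19*1680)) = -810995/((-19*1680)) = -810995/(-31920) = -810995*(-1/31920) = 162199/6384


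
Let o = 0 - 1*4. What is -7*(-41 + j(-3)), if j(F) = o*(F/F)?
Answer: 315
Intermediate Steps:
o = -4 (o = 0 - 4 = -4)
j(F) = -4 (j(F) = -4*F/F = -4*1 = -4)
-7*(-41 + j(-3)) = -7*(-41 - 4) = -7*(-45) = 315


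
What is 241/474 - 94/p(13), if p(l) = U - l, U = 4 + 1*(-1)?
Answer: 23483/2370 ≈ 9.9084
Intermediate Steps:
U = 3 (U = 4 - 1 = 3)
p(l) = 3 - l
241/474 - 94/p(13) = 241/474 - 94/(3 - 1*13) = 241*(1/474) - 94/(3 - 13) = 241/474 - 94/(-10) = 241/474 - 94*(-⅒) = 241/474 + 47/5 = 23483/2370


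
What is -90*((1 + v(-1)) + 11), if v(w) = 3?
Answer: -1350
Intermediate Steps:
-90*((1 + v(-1)) + 11) = -90*((1 + 3) + 11) = -90*(4 + 11) = -90*15 = -1350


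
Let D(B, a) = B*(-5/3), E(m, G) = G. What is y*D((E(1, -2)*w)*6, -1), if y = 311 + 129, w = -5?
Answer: -44000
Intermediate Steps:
D(B, a) = -5*B/3 (D(B, a) = B*(-5*⅓) = B*(-5/3) = -5*B/3)
y = 440
y*D((E(1, -2)*w)*6, -1) = 440*(-5*(-2*(-5))*6/3) = 440*(-50*6/3) = 440*(-5/3*60) = 440*(-100) = -44000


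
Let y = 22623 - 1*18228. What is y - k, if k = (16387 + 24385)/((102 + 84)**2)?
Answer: 38002162/8649 ≈ 4393.8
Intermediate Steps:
y = 4395 (y = 22623 - 18228 = 4395)
k = 10193/8649 (k = 40772/(186**2) = 40772/34596 = 40772*(1/34596) = 10193/8649 ≈ 1.1785)
y - k = 4395 - 1*10193/8649 = 4395 - 10193/8649 = 38002162/8649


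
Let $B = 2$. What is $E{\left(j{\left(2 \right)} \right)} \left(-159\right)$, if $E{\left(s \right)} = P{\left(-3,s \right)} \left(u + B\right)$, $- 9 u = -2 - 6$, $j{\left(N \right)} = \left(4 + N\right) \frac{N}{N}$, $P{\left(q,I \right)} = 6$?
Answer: $-2756$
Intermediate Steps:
$j{\left(N \right)} = 4 + N$ ($j{\left(N \right)} = \left(4 + N\right) 1 = 4 + N$)
$u = \frac{8}{9}$ ($u = - \frac{-2 - 6}{9} = \left(- \frac{1}{9}\right) \left(-8\right) = \frac{8}{9} \approx 0.88889$)
$E{\left(s \right)} = \frac{52}{3}$ ($E{\left(s \right)} = 6 \left(\frac{8}{9} + 2\right) = 6 \cdot \frac{26}{9} = \frac{52}{3}$)
$E{\left(j{\left(2 \right)} \right)} \left(-159\right) = \frac{52}{3} \left(-159\right) = -2756$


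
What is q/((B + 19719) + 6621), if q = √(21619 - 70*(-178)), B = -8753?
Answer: √34079/17587 ≈ 0.010497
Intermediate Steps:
q = √34079 (q = √(21619 + 12460) = √34079 ≈ 184.60)
q/((B + 19719) + 6621) = √34079/((-8753 + 19719) + 6621) = √34079/(10966 + 6621) = √34079/17587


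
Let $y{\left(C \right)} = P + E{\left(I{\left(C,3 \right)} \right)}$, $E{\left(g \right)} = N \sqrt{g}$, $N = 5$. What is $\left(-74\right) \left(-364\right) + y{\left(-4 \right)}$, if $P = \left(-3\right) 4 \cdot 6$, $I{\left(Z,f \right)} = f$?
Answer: $26864 + 5 \sqrt{3} \approx 26873.0$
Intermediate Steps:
$E{\left(g \right)} = 5 \sqrt{g}$
$P = -72$ ($P = \left(-12\right) 6 = -72$)
$y{\left(C \right)} = -72 + 5 \sqrt{3}$
$\left(-74\right) \left(-364\right) + y{\left(-4 \right)} = \left(-74\right) \left(-364\right) - \left(72 - 5 \sqrt{3}\right) = 26936 - \left(72 - 5 \sqrt{3}\right) = 26864 + 5 \sqrt{3}$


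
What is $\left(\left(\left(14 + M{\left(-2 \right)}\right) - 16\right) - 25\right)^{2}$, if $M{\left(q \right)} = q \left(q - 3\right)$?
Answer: $289$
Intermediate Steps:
$M{\left(q \right)} = q \left(-3 + q\right)$
$\left(\left(\left(14 + M{\left(-2 \right)}\right) - 16\right) - 25\right)^{2} = \left(\left(\left(14 - 2 \left(-3 - 2\right)\right) - 16\right) - 25\right)^{2} = \left(\left(\left(14 - -10\right) - 16\right) - 25\right)^{2} = \left(\left(\left(14 + 10\right) - 16\right) - 25\right)^{2} = \left(\left(24 - 16\right) - 25\right)^{2} = \left(8 - 25\right)^{2} = \left(-17\right)^{2} = 289$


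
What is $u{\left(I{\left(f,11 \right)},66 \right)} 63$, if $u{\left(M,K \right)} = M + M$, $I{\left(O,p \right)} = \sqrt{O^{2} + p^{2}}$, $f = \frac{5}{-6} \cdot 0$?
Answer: $1386$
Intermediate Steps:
$f = 0$ ($f = 5 \left(- \frac{1}{6}\right) 0 = \left(- \frac{5}{6}\right) 0 = 0$)
$u{\left(M,K \right)} = 2 M$
$u{\left(I{\left(f,11 \right)},66 \right)} 63 = 2 \sqrt{0^{2} + 11^{2}} \cdot 63 = 2 \sqrt{0 + 121} \cdot 63 = 2 \sqrt{121} \cdot 63 = 2 \cdot 11 \cdot 63 = 22 \cdot 63 = 1386$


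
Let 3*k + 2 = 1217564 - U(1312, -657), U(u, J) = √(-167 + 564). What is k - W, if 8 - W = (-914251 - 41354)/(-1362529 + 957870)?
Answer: 164230192119/404659 - √397/3 ≈ 4.0584e+5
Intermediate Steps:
U(u, J) = √397
k = 405854 - √397/3 (k = -⅔ + (1217564 - √397)/3 = -⅔ + (1217564/3 - √397/3) = 405854 - √397/3 ≈ 4.0585e+5)
W = 2281667/404659 (W = 8 - (-914251 - 41354)/(-1362529 + 957870) = 8 - (-955605)/(-404659) = 8 - (-955605)*(-1)/404659 = 8 - 1*955605/404659 = 8 - 955605/404659 = 2281667/404659 ≈ 5.6385)
k - W = (405854 - √397/3) - 1*2281667/404659 = (405854 - √397/3) - 2281667/404659 = 164230192119/404659 - √397/3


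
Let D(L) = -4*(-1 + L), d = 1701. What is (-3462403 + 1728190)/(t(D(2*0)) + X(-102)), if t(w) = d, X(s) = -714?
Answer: -578071/329 ≈ -1757.1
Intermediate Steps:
D(L) = 4 - 4*L
t(w) = 1701
(-3462403 + 1728190)/(t(D(2*0)) + X(-102)) = (-3462403 + 1728190)/(1701 - 714) = -1734213/987 = -1734213*1/987 = -578071/329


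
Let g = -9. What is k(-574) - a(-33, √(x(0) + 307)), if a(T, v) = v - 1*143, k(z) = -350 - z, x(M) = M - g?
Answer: 367 - 2*√79 ≈ 349.22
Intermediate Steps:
x(M) = 9 + M (x(M) = M - 1*(-9) = M + 9 = 9 + M)
a(T, v) = -143 + v (a(T, v) = v - 143 = -143 + v)
k(-574) - a(-33, √(x(0) + 307)) = (-350 - 1*(-574)) - (-143 + √((9 + 0) + 307)) = (-350 + 574) - (-143 + √(9 + 307)) = 224 - (-143 + √316) = 224 - (-143 + 2*√79) = 224 + (143 - 2*√79) = 367 - 2*√79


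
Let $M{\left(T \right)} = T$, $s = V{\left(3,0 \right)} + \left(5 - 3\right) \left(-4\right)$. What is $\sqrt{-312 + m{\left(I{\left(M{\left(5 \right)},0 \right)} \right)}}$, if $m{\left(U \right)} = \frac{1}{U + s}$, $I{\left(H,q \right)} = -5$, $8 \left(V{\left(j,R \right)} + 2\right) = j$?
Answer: $\frac{4 i \sqrt{29666}}{39} \approx 17.665 i$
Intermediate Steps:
$V{\left(j,R \right)} = -2 + \frac{j}{8}$
$s = - \frac{77}{8}$ ($s = \left(-2 + \frac{1}{8} \cdot 3\right) + \left(5 - 3\right) \left(-4\right) = \left(-2 + \frac{3}{8}\right) + \left(5 - 3\right) \left(-4\right) = - \frac{13}{8} + 2 \left(-4\right) = - \frac{13}{8} - 8 = - \frac{77}{8} \approx -9.625$)
$m{\left(U \right)} = \frac{1}{- \frac{77}{8} + U}$ ($m{\left(U \right)} = \frac{1}{U - \frac{77}{8}} = \frac{1}{- \frac{77}{8} + U}$)
$\sqrt{-312 + m{\left(I{\left(M{\left(5 \right)},0 \right)} \right)}} = \sqrt{-312 + \frac{8}{-77 + 8 \left(-5\right)}} = \sqrt{-312 + \frac{8}{-77 - 40}} = \sqrt{-312 + \frac{8}{-117}} = \sqrt{-312 + 8 \left(- \frac{1}{117}\right)} = \sqrt{-312 - \frac{8}{117}} = \sqrt{- \frac{36512}{117}} = \frac{4 i \sqrt{29666}}{39}$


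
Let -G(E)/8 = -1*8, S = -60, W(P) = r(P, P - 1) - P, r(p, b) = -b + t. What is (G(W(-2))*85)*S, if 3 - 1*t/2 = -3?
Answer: -326400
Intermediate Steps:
t = 12 (t = 6 - 2*(-3) = 6 + 6 = 12)
r(p, b) = 12 - b (r(p, b) = -b + 12 = 12 - b)
W(P) = 13 - 2*P (W(P) = (12 - (P - 1)) - P = (12 - (-1 + P)) - P = (12 + (1 - P)) - P = (13 - P) - P = 13 - 2*P)
G(E) = 64 (G(E) = -(-8)*8 = -8*(-8) = 64)
(G(W(-2))*85)*S = (64*85)*(-60) = 5440*(-60) = -326400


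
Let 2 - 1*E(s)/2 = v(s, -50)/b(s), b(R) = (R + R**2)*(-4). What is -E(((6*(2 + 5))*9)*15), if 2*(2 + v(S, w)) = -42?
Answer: -257236537/64309140 ≈ -4.0000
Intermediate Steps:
v(S, w) = -23 (v(S, w) = -2 + (1/2)*(-42) = -2 - 21 = -23)
b(R) = -4*R - 4*R**2
E(s) = 4 - 23/(2*s*(1 + s)) (E(s) = 4 - (-46)/((-4*s*(1 + s))) = 4 - (-46)*(-1/(4*s*(1 + s))) = 4 - 23/(2*s*(1 + s)))
-E(((6*(2 + 5))*9)*15) = -(-23 + 8*(((6*(2 + 5))*9)*15)*(1 + ((6*(2 + 5))*9)*15))/(2*(((6*(2 + 5))*9)*15)*(1 + ((6*(2 + 5))*9)*15)) = -(-23 + 8*(((6*7)*9)*15)*(1 + ((6*7)*9)*15))/(2*(((6*7)*9)*15)*(1 + ((6*7)*9)*15)) = -(-23 + 8*((42*9)*15)*(1 + (42*9)*15))/(2*((42*9)*15)*(1 + (42*9)*15)) = -(-23 + 8*(378*15)*(1 + 378*15))/(2*(378*15)*(1 + 378*15)) = -(-23 + 8*5670*(1 + 5670))/(2*5670*(1 + 5670)) = -(-23 + 8*5670*5671)/(2*5670*5671) = -(-23 + 257236560)/(2*5670*5671) = -257236537/(2*5670*5671) = -1*257236537/64309140 = -257236537/64309140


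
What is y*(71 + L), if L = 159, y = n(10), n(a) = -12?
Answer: -2760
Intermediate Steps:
y = -12
y*(71 + L) = -12*(71 + 159) = -12*230 = -2760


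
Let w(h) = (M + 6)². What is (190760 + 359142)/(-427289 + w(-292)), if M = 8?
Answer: -549902/427093 ≈ -1.2875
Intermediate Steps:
w(h) = 196 (w(h) = (8 + 6)² = 14² = 196)
(190760 + 359142)/(-427289 + w(-292)) = (190760 + 359142)/(-427289 + 196) = 549902/(-427093) = 549902*(-1/427093) = -549902/427093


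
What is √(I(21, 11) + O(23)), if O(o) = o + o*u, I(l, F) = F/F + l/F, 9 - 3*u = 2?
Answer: √86658/33 ≈ 8.9205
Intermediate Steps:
u = 7/3 (u = 3 - ⅓*2 = 3 - ⅔ = 7/3 ≈ 2.3333)
I(l, F) = 1 + l/F
O(o) = 10*o/3 (O(o) = o + o*(7/3) = o + 7*o/3 = 10*o/3)
√(I(21, 11) + O(23)) = √((11 + 21)/11 + (10/3)*23) = √((1/11)*32 + 230/3) = √(32/11 + 230/3) = √(2626/33) = √86658/33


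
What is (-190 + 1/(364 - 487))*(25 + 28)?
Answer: -1238663/123 ≈ -10070.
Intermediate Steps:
(-190 + 1/(364 - 487))*(25 + 28) = (-190 + 1/(-123))*53 = (-190 - 1/123)*53 = -23371/123*53 = -1238663/123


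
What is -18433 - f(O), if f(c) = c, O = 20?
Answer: -18453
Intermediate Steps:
-18433 - f(O) = -18433 - 1*20 = -18433 - 20 = -18453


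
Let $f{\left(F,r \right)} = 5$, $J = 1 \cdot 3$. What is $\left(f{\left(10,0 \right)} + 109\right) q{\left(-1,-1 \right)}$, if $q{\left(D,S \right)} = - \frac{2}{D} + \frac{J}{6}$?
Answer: $285$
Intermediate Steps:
$J = 3$
$q{\left(D,S \right)} = \frac{1}{2} - \frac{2}{D}$ ($q{\left(D,S \right)} = - \frac{2}{D} + \frac{3}{6} = - \frac{2}{D} + 3 \cdot \frac{1}{6} = - \frac{2}{D} + \frac{1}{2} = \frac{1}{2} - \frac{2}{D}$)
$\left(f{\left(10,0 \right)} + 109\right) q{\left(-1,-1 \right)} = \left(5 + 109\right) \frac{-4 - 1}{2 \left(-1\right)} = 114 \cdot \frac{1}{2} \left(-1\right) \left(-5\right) = 114 \cdot \frac{5}{2} = 285$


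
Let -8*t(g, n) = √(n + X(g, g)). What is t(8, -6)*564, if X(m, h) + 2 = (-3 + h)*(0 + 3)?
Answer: -141*√7/2 ≈ -186.53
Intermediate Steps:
X(m, h) = -11 + 3*h (X(m, h) = -2 + (-3 + h)*(0 + 3) = -2 + (-3 + h)*3 = -2 + (-9 + 3*h) = -11 + 3*h)
t(g, n) = -√(-11 + n + 3*g)/8 (t(g, n) = -√(n + (-11 + 3*g))/8 = -√(-11 + n + 3*g)/8)
t(8, -6)*564 = -√(-11 - 6 + 3*8)/8*564 = -√(-11 - 6 + 24)/8*564 = -√7/8*564 = -141*√7/2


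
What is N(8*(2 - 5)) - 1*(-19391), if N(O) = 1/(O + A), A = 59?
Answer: 678686/35 ≈ 19391.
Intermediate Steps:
N(O) = 1/(59 + O) (N(O) = 1/(O + 59) = 1/(59 + O))
N(8*(2 - 5)) - 1*(-19391) = 1/(59 + 8*(2 - 5)) - 1*(-19391) = 1/(59 + 8*(-3)) + 19391 = 1/(59 - 24) + 19391 = 1/35 + 19391 = 678686/35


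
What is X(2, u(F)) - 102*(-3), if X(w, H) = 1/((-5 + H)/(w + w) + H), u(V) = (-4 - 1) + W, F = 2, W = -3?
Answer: 13766/45 ≈ 305.91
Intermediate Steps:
u(V) = -8 (u(V) = (-4 - 1) - 3 = -5 - 3 = -8)
X(w, H) = 1/(H + (-5 + H)/(2*w)) (X(w, H) = 1/((-5 + H)/((2*w)) + H) = 1/((-5 + H)*(1/(2*w)) + H) = 1/((-5 + H)/(2*w) + H) = 1/(H + (-5 + H)/(2*w)))
X(2, u(F)) - 102*(-3) = 2*2/(-5 - 8 + 2*(-8)*2) - 102*(-3) = 2*2/(-5 - 8 - 32) + 306 = 2*2/(-45) + 306 = 2*2*(-1/45) + 306 = -4/45 + 306 = 13766/45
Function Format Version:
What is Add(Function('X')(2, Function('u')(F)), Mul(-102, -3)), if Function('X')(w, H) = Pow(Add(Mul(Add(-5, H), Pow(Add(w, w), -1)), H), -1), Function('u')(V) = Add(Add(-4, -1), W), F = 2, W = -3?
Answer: Rational(13766, 45) ≈ 305.91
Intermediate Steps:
Function('u')(V) = -8 (Function('u')(V) = Add(Add(-4, -1), -3) = Add(-5, -3) = -8)
Function('X')(w, H) = Pow(Add(H, Mul(Rational(1, 2), Pow(w, -1), Add(-5, H))), -1) (Function('X')(w, H) = Pow(Add(Mul(Add(-5, H), Pow(Mul(2, w), -1)), H), -1) = Pow(Add(Mul(Add(-5, H), Mul(Rational(1, 2), Pow(w, -1))), H), -1) = Pow(Add(Mul(Rational(1, 2), Pow(w, -1), Add(-5, H)), H), -1) = Pow(Add(H, Mul(Rational(1, 2), Pow(w, -1), Add(-5, H))), -1))
Add(Function('X')(2, Function('u')(F)), Mul(-102, -3)) = Add(Mul(2, 2, Pow(Add(-5, -8, Mul(2, -8, 2)), -1)), Mul(-102, -3)) = Add(Mul(2, 2, Pow(Add(-5, -8, -32), -1)), 306) = Add(Mul(2, 2, Pow(-45, -1)), 306) = Add(Mul(2, 2, Rational(-1, 45)), 306) = Add(Rational(-4, 45), 306) = Rational(13766, 45)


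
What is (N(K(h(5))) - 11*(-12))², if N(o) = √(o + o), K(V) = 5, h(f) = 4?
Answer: (132 + √10)² ≈ 18269.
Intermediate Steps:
N(o) = √2*√o (N(o) = √(2*o) = √2*√o)
(N(K(h(5))) - 11*(-12))² = (√2*√5 - 11*(-12))² = (√10 + 132)² = (132 + √10)²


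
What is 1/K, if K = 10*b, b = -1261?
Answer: -1/12610 ≈ -7.9302e-5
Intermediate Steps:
K = -12610 (K = 10*(-1261) = -12610)
1/K = 1/(-12610) = -1/12610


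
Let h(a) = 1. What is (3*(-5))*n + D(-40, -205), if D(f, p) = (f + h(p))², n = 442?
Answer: -5109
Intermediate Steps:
D(f, p) = (1 + f)² (D(f, p) = (f + 1)² = (1 + f)²)
(3*(-5))*n + D(-40, -205) = (3*(-5))*442 + (1 - 40)² = -15*442 + (-39)² = -6630 + 1521 = -5109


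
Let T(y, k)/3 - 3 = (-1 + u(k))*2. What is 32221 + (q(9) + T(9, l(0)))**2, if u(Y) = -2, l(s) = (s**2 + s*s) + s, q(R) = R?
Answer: 32221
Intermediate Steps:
l(s) = s + 2*s**2 (l(s) = (s**2 + s**2) + s = 2*s**2 + s = s + 2*s**2)
T(y, k) = -9 (T(y, k) = 9 + 3*((-1 - 2)*2) = 9 + 3*(-3*2) = 9 + 3*(-6) = 9 - 18 = -9)
32221 + (q(9) + T(9, l(0)))**2 = 32221 + (9 - 9)**2 = 32221 + 0**2 = 32221 + 0 = 32221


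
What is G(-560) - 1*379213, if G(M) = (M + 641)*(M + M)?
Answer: -469933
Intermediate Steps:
G(M) = 2*M*(641 + M) (G(M) = (641 + M)*(2*M) = 2*M*(641 + M))
G(-560) - 1*379213 = 2*(-560)*(641 - 560) - 1*379213 = 2*(-560)*81 - 379213 = -90720 - 379213 = -469933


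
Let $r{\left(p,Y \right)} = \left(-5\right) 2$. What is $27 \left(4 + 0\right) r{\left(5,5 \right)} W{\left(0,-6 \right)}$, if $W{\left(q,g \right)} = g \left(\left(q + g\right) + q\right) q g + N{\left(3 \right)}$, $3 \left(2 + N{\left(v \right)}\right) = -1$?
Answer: $2520$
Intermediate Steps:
$r{\left(p,Y \right)} = -10$
$N{\left(v \right)} = - \frac{7}{3}$ ($N{\left(v \right)} = -2 + \frac{1}{3} \left(-1\right) = -2 - \frac{1}{3} = - \frac{7}{3}$)
$W{\left(q,g \right)} = - \frac{7}{3} + q g^{2} \left(g + 2 q\right)$ ($W{\left(q,g \right)} = g \left(\left(q + g\right) + q\right) q g - \frac{7}{3} = g \left(\left(g + q\right) + q\right) q g - \frac{7}{3} = g \left(g + 2 q\right) q g - \frac{7}{3} = g q \left(g + 2 q\right) g - \frac{7}{3} = q g^{2} \left(g + 2 q\right) - \frac{7}{3} = - \frac{7}{3} + q g^{2} \left(g + 2 q\right)$)
$27 \left(4 + 0\right) r{\left(5,5 \right)} W{\left(0,-6 \right)} = 27 \left(4 + 0\right) \left(-10\right) \left(- \frac{7}{3} + 0 \left(-6\right)^{3} + 2 \left(-6\right)^{2} \cdot 0^{2}\right) = 27 \cdot 4 \left(-10\right) \left(- \frac{7}{3} + 0 \left(-216\right) + 2 \cdot 36 \cdot 0\right) = 27 \left(-40\right) \left(- \frac{7}{3} + 0 + 0\right) = \left(-1080\right) \left(- \frac{7}{3}\right) = 2520$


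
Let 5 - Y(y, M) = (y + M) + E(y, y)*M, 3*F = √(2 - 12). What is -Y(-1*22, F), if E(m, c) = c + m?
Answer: -27 - 43*I*√10/3 ≈ -27.0 - 45.326*I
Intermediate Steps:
F = I*√10/3 (F = √(2 - 12)/3 = √(-10)/3 = (I*√10)/3 = I*√10/3 ≈ 1.0541*I)
Y(y, M) = 5 - M - y - 2*M*y (Y(y, M) = 5 - ((y + M) + (y + y)*M) = 5 - ((M + y) + (2*y)*M) = 5 - ((M + y) + 2*M*y) = 5 - (M + y + 2*M*y) = 5 + (-M - y - 2*M*y) = 5 - M - y - 2*M*y)
-Y(-1*22, F) = -(5 - I*√10/3 - (-1)*22 - 2*I*√10/3*(-1*22)) = -(5 - I*√10/3 - 1*(-22) - 2*I*√10/3*(-22)) = -(5 - I*√10/3 + 22 + 44*I*√10/3) = -(27 + 43*I*√10/3) = -27 - 43*I*√10/3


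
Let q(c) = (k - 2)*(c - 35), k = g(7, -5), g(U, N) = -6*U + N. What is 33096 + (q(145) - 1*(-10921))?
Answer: 38627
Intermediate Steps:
g(U, N) = N - 6*U
k = -47 (k = -5 - 6*7 = -5 - 42 = -47)
q(c) = 1715 - 49*c (q(c) = (-47 - 2)*(c - 35) = -49*(-35 + c) = 1715 - 49*c)
33096 + (q(145) - 1*(-10921)) = 33096 + ((1715 - 49*145) - 1*(-10921)) = 33096 + ((1715 - 7105) + 10921) = 33096 + (-5390 + 10921) = 33096 + 5531 = 38627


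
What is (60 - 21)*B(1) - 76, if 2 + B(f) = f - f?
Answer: -154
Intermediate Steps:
B(f) = -2 (B(f) = -2 + (f - f) = -2 + 0 = -2)
(60 - 21)*B(1) - 76 = (60 - 21)*(-2) - 76 = 39*(-2) - 76 = -78 - 76 = -154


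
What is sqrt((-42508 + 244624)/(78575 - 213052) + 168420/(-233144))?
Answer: I*sqrt(136717987891126910142)/7838126422 ≈ 1.4918*I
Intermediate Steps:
sqrt((-42508 + 244624)/(78575 - 213052) + 168420/(-233144)) = sqrt(202116/(-134477) + 168420*(-1/233144)) = sqrt(202116*(-1/134477) - 42105/58286) = sqrt(-202116/134477 - 42105/58286) = sqrt(-17442687261/7838126422) = I*sqrt(136717987891126910142)/7838126422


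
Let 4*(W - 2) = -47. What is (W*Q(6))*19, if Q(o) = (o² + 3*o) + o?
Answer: -11115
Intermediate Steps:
W = -39/4 (W = 2 + (¼)*(-47) = 2 - 47/4 = -39/4 ≈ -9.7500)
Q(o) = o² + 4*o
(W*Q(6))*19 = -117*(4 + 6)/2*19 = -117*10/2*19 = -39/4*60*19 = -585*19 = -11115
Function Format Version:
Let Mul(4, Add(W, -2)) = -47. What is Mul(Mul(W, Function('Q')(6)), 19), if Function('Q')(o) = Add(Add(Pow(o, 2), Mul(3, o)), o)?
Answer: -11115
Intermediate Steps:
W = Rational(-39, 4) (W = Add(2, Mul(Rational(1, 4), -47)) = Add(2, Rational(-47, 4)) = Rational(-39, 4) ≈ -9.7500)
Function('Q')(o) = Add(Pow(o, 2), Mul(4, o))
Mul(Mul(W, Function('Q')(6)), 19) = Mul(Mul(Rational(-39, 4), Mul(6, Add(4, 6))), 19) = Mul(Mul(Rational(-39, 4), Mul(6, 10)), 19) = Mul(Mul(Rational(-39, 4), 60), 19) = Mul(-585, 19) = -11115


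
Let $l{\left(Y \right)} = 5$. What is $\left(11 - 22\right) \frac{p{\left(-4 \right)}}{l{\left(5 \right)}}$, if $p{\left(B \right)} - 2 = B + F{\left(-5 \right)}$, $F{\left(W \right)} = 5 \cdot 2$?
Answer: $- \frac{88}{5} \approx -17.6$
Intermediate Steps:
$F{\left(W \right)} = 10$
$p{\left(B \right)} = 12 + B$ ($p{\left(B \right)} = 2 + \left(B + 10\right) = 2 + \left(10 + B\right) = 12 + B$)
$\left(11 - 22\right) \frac{p{\left(-4 \right)}}{l{\left(5 \right)}} = \left(11 - 22\right) \frac{12 - 4}{5} = - 11 \cdot 8 \cdot \frac{1}{5} = \left(-11\right) \frac{8}{5} = - \frac{88}{5}$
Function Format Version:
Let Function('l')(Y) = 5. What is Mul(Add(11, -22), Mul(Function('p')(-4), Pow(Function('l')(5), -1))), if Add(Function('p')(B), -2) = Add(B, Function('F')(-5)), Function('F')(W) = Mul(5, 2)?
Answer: Rational(-88, 5) ≈ -17.600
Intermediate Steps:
Function('F')(W) = 10
Function('p')(B) = Add(12, B) (Function('p')(B) = Add(2, Add(B, 10)) = Add(2, Add(10, B)) = Add(12, B))
Mul(Add(11, -22), Mul(Function('p')(-4), Pow(Function('l')(5), -1))) = Mul(Add(11, -22), Mul(Add(12, -4), Pow(5, -1))) = Mul(-11, Mul(8, Rational(1, 5))) = Mul(-11, Rational(8, 5)) = Rational(-88, 5)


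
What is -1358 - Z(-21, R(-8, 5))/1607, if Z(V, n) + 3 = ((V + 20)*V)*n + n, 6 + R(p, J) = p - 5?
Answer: -2181885/1607 ≈ -1357.7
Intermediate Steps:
R(p, J) = -11 + p (R(p, J) = -6 + (p - 5) = -6 + (-5 + p) = -11 + p)
Z(V, n) = -3 + n + V*n*(20 + V) (Z(V, n) = -3 + (((V + 20)*V)*n + n) = -3 + (((20 + V)*V)*n + n) = -3 + ((V*(20 + V))*n + n) = -3 + (V*n*(20 + V) + n) = -3 + (n + V*n*(20 + V)) = -3 + n + V*n*(20 + V))
-1358 - Z(-21, R(-8, 5))/1607 = -1358 - (-3 + (-11 - 8) + (-11 - 8)*(-21)**2 + 20*(-21)*(-11 - 8))/1607 = -1358 - (-3 - 19 - 19*441 + 20*(-21)*(-19))/1607 = -1358 - (-3 - 19 - 8379 + 7980)/1607 = -1358 - (-421)/1607 = -1358 - 1*(-421/1607) = -1358 + 421/1607 = -2181885/1607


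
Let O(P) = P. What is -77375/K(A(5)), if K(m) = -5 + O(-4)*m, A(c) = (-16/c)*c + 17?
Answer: 77375/9 ≈ 8597.2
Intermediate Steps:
A(c) = 1 (A(c) = -16 + 17 = 1)
K(m) = -5 - 4*m
-77375/K(A(5)) = -77375/(-5 - 4*1) = -77375/(-5 - 4) = -77375/(-9) = -77375*(-⅑) = 77375/9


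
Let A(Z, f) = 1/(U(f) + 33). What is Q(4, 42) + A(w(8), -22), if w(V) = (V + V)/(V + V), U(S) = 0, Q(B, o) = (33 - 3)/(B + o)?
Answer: 518/759 ≈ 0.68248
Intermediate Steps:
Q(B, o) = 30/(B + o)
w(V) = 1 (w(V) = (2*V)/((2*V)) = (2*V)*(1/(2*V)) = 1)
A(Z, f) = 1/33 (A(Z, f) = 1/(0 + 33) = 1/33)
Q(4, 42) + A(w(8), -22) = 30/(4 + 42) + 1/33 = 30/46 + 1/33 = 30*(1/46) + 1/33 = 15/23 + 1/33 = 518/759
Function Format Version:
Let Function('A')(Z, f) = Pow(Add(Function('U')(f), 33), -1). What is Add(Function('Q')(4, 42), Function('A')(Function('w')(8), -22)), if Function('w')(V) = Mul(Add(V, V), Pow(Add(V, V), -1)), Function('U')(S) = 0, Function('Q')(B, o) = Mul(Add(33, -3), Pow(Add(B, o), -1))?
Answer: Rational(518, 759) ≈ 0.68248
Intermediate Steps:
Function('Q')(B, o) = Mul(30, Pow(Add(B, o), -1))
Function('w')(V) = 1 (Function('w')(V) = Mul(Mul(2, V), Pow(Mul(2, V), -1)) = Mul(Mul(2, V), Mul(Rational(1, 2), Pow(V, -1))) = 1)
Function('A')(Z, f) = Rational(1, 33) (Function('A')(Z, f) = Pow(Add(0, 33), -1) = Pow(33, -1) = Rational(1, 33))
Add(Function('Q')(4, 42), Function('A')(Function('w')(8), -22)) = Add(Mul(30, Pow(Add(4, 42), -1)), Rational(1, 33)) = Add(Mul(30, Pow(46, -1)), Rational(1, 33)) = Add(Mul(30, Rational(1, 46)), Rational(1, 33)) = Add(Rational(15, 23), Rational(1, 33)) = Rational(518, 759)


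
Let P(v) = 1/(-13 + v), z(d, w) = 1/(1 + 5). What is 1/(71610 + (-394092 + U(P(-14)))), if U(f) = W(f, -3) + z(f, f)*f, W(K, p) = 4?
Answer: -162/52241437 ≈ -3.1010e-6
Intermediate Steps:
z(d, w) = ⅙ (z(d, w) = 1/6 = ⅙)
U(f) = 4 + f/6
1/(71610 + (-394092 + U(P(-14)))) = 1/(71610 + (-394092 + (4 + 1/(6*(-13 - 14))))) = 1/(71610 + (-394092 + (4 + (⅙)/(-27)))) = 1/(71610 + (-394092 + (4 + (⅙)*(-1/27)))) = 1/(71610 + (-394092 + (4 - 1/162))) = 1/(71610 + (-394092 + 647/162)) = 1/(71610 - 63842257/162) = 1/(-52241437/162) = -162/52241437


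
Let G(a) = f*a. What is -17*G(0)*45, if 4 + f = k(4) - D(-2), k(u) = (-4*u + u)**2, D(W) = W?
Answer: 0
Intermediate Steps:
k(u) = 9*u**2 (k(u) = (-3*u)**2 = 9*u**2)
f = 142 (f = -4 + (9*4**2 - 1*(-2)) = -4 + (9*16 + 2) = -4 + (144 + 2) = -4 + 146 = 142)
G(a) = 142*a
-17*G(0)*45 = -2414*0*45 = -17*0*45 = 0*45 = 0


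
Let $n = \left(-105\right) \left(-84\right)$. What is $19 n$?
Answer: $167580$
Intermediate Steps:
$n = 8820$
$19 n = 19 \cdot 8820 = 167580$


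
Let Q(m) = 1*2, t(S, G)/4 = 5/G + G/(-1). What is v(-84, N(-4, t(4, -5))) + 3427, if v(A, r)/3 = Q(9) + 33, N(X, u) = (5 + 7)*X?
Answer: 3532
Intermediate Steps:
t(S, G) = -4*G + 20/G (t(S, G) = 4*(5/G + G/(-1)) = 4*(5/G + G*(-1)) = 4*(5/G - G) = 4*(-G + 5/G) = -4*G + 20/G)
Q(m) = 2
N(X, u) = 12*X
v(A, r) = 105 (v(A, r) = 3*(2 + 33) = 3*35 = 105)
v(-84, N(-4, t(4, -5))) + 3427 = 105 + 3427 = 3532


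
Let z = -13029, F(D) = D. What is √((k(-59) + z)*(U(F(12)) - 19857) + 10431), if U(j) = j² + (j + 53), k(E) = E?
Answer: √257163455 ≈ 16036.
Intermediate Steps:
U(j) = 53 + j + j² (U(j) = j² + (53 + j) = 53 + j + j²)
√((k(-59) + z)*(U(F(12)) - 19857) + 10431) = √((-59 - 13029)*((53 + 12 + 12²) - 19857) + 10431) = √(-13088*((53 + 12 + 144) - 19857) + 10431) = √(-13088*(209 - 19857) + 10431) = √(-13088*(-19648) + 10431) = √(257153024 + 10431) = √257163455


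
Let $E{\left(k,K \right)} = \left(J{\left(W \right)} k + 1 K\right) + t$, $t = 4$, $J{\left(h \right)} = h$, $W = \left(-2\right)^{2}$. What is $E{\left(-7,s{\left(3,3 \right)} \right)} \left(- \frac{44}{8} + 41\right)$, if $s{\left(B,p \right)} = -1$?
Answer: $- \frac{1775}{2} \approx -887.5$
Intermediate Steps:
$W = 4$
$E{\left(k,K \right)} = 4 + K + 4 k$ ($E{\left(k,K \right)} = \left(4 k + 1 K\right) + 4 = \left(4 k + K\right) + 4 = \left(K + 4 k\right) + 4 = 4 + K + 4 k$)
$E{\left(-7,s{\left(3,3 \right)} \right)} \left(- \frac{44}{8} + 41\right) = \left(4 - 1 + 4 \left(-7\right)\right) \left(- \frac{44}{8} + 41\right) = \left(4 - 1 - 28\right) \left(\left(-44\right) \frac{1}{8} + 41\right) = - 25 \left(- \frac{11}{2} + 41\right) = \left(-25\right) \frac{71}{2} = - \frac{1775}{2}$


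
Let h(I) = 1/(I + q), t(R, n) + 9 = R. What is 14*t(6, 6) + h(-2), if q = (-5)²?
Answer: -965/23 ≈ -41.957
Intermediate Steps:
t(R, n) = -9 + R
q = 25
h(I) = 1/(25 + I) (h(I) = 1/(I + 25) = 1/(25 + I))
14*t(6, 6) + h(-2) = 14*(-9 + 6) + 1/(25 - 2) = 14*(-3) + 1/23 = -42 + 1/23 = -965/23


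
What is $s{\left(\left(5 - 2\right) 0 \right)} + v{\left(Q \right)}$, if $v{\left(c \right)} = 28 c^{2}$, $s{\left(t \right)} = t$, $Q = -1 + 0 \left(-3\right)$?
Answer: $28$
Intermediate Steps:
$Q = -1$ ($Q = -1 + 0 = -1$)
$s{\left(\left(5 - 2\right) 0 \right)} + v{\left(Q \right)} = \left(5 - 2\right) 0 + 28 \left(-1\right)^{2} = 3 \cdot 0 + 28 \cdot 1 = 0 + 28 = 28$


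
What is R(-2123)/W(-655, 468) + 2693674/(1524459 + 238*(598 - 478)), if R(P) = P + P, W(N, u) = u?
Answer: -68377939/9318114 ≈ -7.3382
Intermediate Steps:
R(P) = 2*P
R(-2123)/W(-655, 468) + 2693674/(1524459 + 238*(598 - 478)) = (2*(-2123))/468 + 2693674/(1524459 + 238*(598 - 478)) = -4246*1/468 + 2693674/(1524459 + 238*120) = -2123/234 + 2693674/(1524459 + 28560) = -2123/234 + 2693674/1553019 = -68377939/9318114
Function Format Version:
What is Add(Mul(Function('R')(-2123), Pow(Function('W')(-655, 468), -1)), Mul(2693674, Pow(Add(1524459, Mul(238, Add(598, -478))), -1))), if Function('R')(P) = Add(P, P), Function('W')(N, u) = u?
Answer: Rational(-68377939, 9318114) ≈ -7.3382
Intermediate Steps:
Function('R')(P) = Mul(2, P)
Add(Mul(Function('R')(-2123), Pow(Function('W')(-655, 468), -1)), Mul(2693674, Pow(Add(1524459, Mul(238, Add(598, -478))), -1))) = Add(Mul(Mul(2, -2123), Pow(468, -1)), Mul(2693674, Pow(Add(1524459, Mul(238, Add(598, -478))), -1))) = Add(Mul(-4246, Rational(1, 468)), Mul(2693674, Pow(Add(1524459, Mul(238, 120)), -1))) = Add(Rational(-2123, 234), Mul(2693674, Pow(Add(1524459, 28560), -1))) = Add(Rational(-2123, 234), Mul(2693674, Pow(1553019, -1))) = Add(Rational(-2123, 234), Mul(2693674, Rational(1, 1553019))) = Add(Rational(-2123, 234), Rational(2693674, 1553019)) = Rational(-68377939, 9318114)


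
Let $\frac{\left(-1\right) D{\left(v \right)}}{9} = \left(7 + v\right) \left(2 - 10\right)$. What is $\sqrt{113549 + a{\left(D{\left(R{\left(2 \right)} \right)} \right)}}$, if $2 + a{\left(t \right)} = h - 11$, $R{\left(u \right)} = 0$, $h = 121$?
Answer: $\sqrt{113657} \approx 337.13$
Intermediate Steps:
$D{\left(v \right)} = 504 + 72 v$ ($D{\left(v \right)} = - 9 \left(7 + v\right) \left(2 - 10\right) = - 9 \left(7 + v\right) \left(-8\right) = - 9 \left(-56 - 8 v\right) = 504 + 72 v$)
$a{\left(t \right)} = 108$ ($a{\left(t \right)} = -2 + \left(121 - 11\right) = -2 + 110 = 108$)
$\sqrt{113549 + a{\left(D{\left(R{\left(2 \right)} \right)} \right)}} = \sqrt{113549 + 108} = \sqrt{113657}$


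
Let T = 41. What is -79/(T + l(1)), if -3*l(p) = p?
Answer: -237/122 ≈ -1.9426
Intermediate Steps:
l(p) = -p/3
-79/(T + l(1)) = -79/(41 - 1/3*1) = -79/(41 - 1/3) = -79/122/3 = -79*3/122 = -237/122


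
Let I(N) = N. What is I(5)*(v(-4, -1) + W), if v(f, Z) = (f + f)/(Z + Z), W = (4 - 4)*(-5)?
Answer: 20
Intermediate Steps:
W = 0 (W = 0*(-5) = 0)
v(f, Z) = f/Z (v(f, Z) = (2*f)/((2*Z)) = (2*f)*(1/(2*Z)) = f/Z)
I(5)*(v(-4, -1) + W) = 5*(-4/(-1) + 0) = 5*(-4*(-1) + 0) = 5*(4 + 0) = 5*4 = 20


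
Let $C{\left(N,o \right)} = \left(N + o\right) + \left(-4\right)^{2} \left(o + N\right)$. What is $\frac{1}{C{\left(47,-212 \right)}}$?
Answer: $- \frac{1}{2805} \approx -0.00035651$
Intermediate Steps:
$C{\left(N,o \right)} = 17 N + 17 o$ ($C{\left(N,o \right)} = \left(N + o\right) + 16 \left(N + o\right) = \left(N + o\right) + \left(16 N + 16 o\right) = 17 N + 17 o$)
$\frac{1}{C{\left(47,-212 \right)}} = \frac{1}{17 \cdot 47 + 17 \left(-212\right)} = \frac{1}{799 - 3604} = \frac{1}{-2805} = - \frac{1}{2805}$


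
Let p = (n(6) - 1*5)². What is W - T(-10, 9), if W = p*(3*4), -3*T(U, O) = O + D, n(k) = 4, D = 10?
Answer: 55/3 ≈ 18.333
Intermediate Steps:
T(U, O) = -10/3 - O/3 (T(U, O) = -(O + 10)/3 = -(10 + O)/3 = -10/3 - O/3)
p = 1 (p = (4 - 1*5)² = (4 - 5)² = (-1)² = 1)
W = 12 (W = 1*(3*4) = 1*12 = 12)
W - T(-10, 9) = 12 - (-10/3 - ⅓*9) = 12 - (-10/3 - 3) = 12 - 1*(-19/3) = 12 + 19/3 = 55/3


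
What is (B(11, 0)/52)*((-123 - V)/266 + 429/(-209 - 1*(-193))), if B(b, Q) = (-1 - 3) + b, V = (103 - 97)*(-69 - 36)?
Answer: -4077/1216 ≈ -3.3528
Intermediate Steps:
V = -630 (V = 6*(-105) = -630)
B(b, Q) = -4 + b
(B(11, 0)/52)*((-123 - V)/266 + 429/(-209 - 1*(-193))) = ((-4 + 11)/52)*((-123 - 1*(-630))/266 + 429/(-209 - 1*(-193))) = (7*(1/52))*((-123 + 630)*(1/266) + 429/(-209 + 193)) = 7*(507*(1/266) + 429/(-16))/52 = 7*(507/266 + 429*(-1/16))/52 = 7*(507/266 - 429/16)/52 = (7/52)*(-53001/2128) = -4077/1216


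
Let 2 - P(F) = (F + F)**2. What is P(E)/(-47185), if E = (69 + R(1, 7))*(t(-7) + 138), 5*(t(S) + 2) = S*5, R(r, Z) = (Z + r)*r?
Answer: 394657954/47185 ≈ 8364.1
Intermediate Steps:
R(r, Z) = r*(Z + r)
t(S) = -2 + S (t(S) = -2 + (S*5)/5 = -2 + (5*S)/5 = -2 + S)
E = 9933 (E = (69 + 1*(7 + 1))*((-2 - 7) + 138) = (69 + 1*8)*(-9 + 138) = (69 + 8)*129 = 77*129 = 9933)
P(F) = 2 - 4*F**2 (P(F) = 2 - (F + F)**2 = 2 - (2*F)**2 = 2 - 4*F**2)
P(E)/(-47185) = (2 - 4*9933**2)/(-47185) = (2 - 4*98664489)*(-1/47185) = (2 - 394657956)*(-1/47185) = -394657954*(-1/47185) = 394657954/47185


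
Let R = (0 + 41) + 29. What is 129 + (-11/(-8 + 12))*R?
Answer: -127/2 ≈ -63.500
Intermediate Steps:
R = 70 (R = 41 + 29 = 70)
129 + (-11/(-8 + 12))*R = 129 - 11/(-8 + 12)*70 = 129 - 11/4*70 = 129 - 385/2 = -127/2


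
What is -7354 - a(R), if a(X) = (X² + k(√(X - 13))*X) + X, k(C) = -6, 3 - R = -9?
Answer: -7438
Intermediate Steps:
R = 12 (R = 3 - 1*(-9) = 3 + 9 = 12)
a(X) = X² - 5*X (a(X) = (X² - 6*X) + X = X² - 5*X)
-7354 - a(R) = -7354 - 12*(-5 + 12) = -7354 - 12*7 = -7354 - 1*84 = -7354 - 84 = -7438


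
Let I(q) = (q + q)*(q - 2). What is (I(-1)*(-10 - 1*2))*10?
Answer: -720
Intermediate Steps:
I(q) = 2*q*(-2 + q) (I(q) = (2*q)*(-2 + q) = 2*q*(-2 + q))
(I(-1)*(-10 - 1*2))*10 = ((2*(-1)*(-2 - 1))*(-10 - 1*2))*10 = ((2*(-1)*(-3))*(-10 - 2))*10 = (6*(-12))*10 = -72*10 = -720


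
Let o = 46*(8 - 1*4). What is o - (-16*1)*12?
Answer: 376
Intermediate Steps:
o = 184 (o = 46*(8 - 4) = 46*4 = 184)
o - (-16*1)*12 = 184 - (-16*1)*12 = 184 - (-16)*12 = 184 - 1*(-192) = 184 + 192 = 376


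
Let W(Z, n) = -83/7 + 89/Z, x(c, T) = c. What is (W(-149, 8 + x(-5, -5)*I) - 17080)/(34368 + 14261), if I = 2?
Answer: -17827430/50720047 ≈ -0.35149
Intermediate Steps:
W(Z, n) = -83/7 + 89/Z (W(Z, n) = -83*⅐ + 89/Z = -83/7 + 89/Z)
(W(-149, 8 + x(-5, -5)*I) - 17080)/(34368 + 14261) = ((-83/7 + 89/(-149)) - 17080)/(34368 + 14261) = ((-83/7 + 89*(-1/149)) - 17080)/48629 = ((-83/7 - 89/149) - 17080)*(1/48629) = (-12990/1043 - 17080)*(1/48629) = -17827430/1043*1/48629 = -17827430/50720047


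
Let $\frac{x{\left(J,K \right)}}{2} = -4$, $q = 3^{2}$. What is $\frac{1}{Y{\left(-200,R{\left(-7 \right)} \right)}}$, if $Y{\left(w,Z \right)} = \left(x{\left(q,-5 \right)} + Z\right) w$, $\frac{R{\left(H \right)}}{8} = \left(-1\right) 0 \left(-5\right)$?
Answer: $\frac{1}{1600} \approx 0.000625$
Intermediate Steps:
$q = 9$
$x{\left(J,K \right)} = -8$ ($x{\left(J,K \right)} = 2 \left(-4\right) = -8$)
$R{\left(H \right)} = 0$ ($R{\left(H \right)} = 8 \left(-1\right) 0 \left(-5\right) = 8 \cdot 0 \left(-5\right) = 8 \cdot 0 = 0$)
$Y{\left(w,Z \right)} = w \left(-8 + Z\right)$ ($Y{\left(w,Z \right)} = \left(-8 + Z\right) w = w \left(-8 + Z\right)$)
$\frac{1}{Y{\left(-200,R{\left(-7 \right)} \right)}} = \frac{1}{\left(-200\right) \left(-8 + 0\right)} = \frac{1}{\left(-200\right) \left(-8\right)} = \frac{1}{1600}$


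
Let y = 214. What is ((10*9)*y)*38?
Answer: 731880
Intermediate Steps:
((10*9)*y)*38 = ((10*9)*214)*38 = (90*214)*38 = 19260*38 = 731880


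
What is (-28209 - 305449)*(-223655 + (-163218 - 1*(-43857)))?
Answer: 114450032528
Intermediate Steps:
(-28209 - 305449)*(-223655 + (-163218 - 1*(-43857))) = -333658*(-223655 + (-163218 + 43857)) = -333658*(-223655 - 119361) = -333658*(-343016) = 114450032528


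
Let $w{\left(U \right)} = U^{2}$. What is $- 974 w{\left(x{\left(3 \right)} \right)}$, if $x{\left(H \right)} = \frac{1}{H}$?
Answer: $- \frac{974}{9} \approx -108.22$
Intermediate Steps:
$- 974 w{\left(x{\left(3 \right)} \right)} = - 974 \left(\frac{1}{3}\right)^{2} = - \frac{974}{9}$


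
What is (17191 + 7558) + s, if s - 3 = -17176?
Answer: 7576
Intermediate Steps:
s = -17173 (s = 3 - 17176 = -17173)
(17191 + 7558) + s = (17191 + 7558) - 17173 = 24749 - 17173 = 7576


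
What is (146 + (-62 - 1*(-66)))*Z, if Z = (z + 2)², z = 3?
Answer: 3750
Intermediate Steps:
Z = 25 (Z = (3 + 2)² = 5² = 25)
(146 + (-62 - 1*(-66)))*Z = (146 + (-62 - 1*(-66)))*25 = (146 + (-62 + 66))*25 = (146 + 4)*25 = 150*25 = 3750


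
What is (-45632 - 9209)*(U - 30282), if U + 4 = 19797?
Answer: 575227249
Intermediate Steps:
U = 19793 (U = -4 + 19797 = 19793)
(-45632 - 9209)*(U - 30282) = (-45632 - 9209)*(19793 - 30282) = -54841*(-10489) = 575227249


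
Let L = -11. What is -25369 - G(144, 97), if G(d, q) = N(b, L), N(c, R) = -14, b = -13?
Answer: -25355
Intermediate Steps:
G(d, q) = -14
-25369 - G(144, 97) = -25369 - 1*(-14) = -25369 + 14 = -25355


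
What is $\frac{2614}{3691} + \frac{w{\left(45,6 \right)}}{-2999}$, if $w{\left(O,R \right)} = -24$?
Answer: $\frac{7927970}{11069309} \approx 0.71621$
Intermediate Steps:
$\frac{2614}{3691} + \frac{w{\left(45,6 \right)}}{-2999} = \frac{2614}{3691} - \frac{24}{-2999} = 2614 \cdot \frac{1}{3691} - - \frac{24}{2999} = \frac{2614}{3691} + \frac{24}{2999} = \frac{7927970}{11069309}$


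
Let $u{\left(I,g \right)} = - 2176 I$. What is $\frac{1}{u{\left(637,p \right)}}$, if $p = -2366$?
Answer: $- \frac{1}{1386112} \approx -7.2144 \cdot 10^{-7}$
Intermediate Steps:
$\frac{1}{u{\left(637,p \right)}} = \frac{1}{\left(-2176\right) 637} = \frac{1}{-1386112} = - \frac{1}{1386112}$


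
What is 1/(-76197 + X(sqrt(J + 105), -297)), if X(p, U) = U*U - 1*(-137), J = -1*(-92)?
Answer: 1/12149 ≈ 8.2311e-5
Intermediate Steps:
J = 92
X(p, U) = 137 + U**2 (X(p, U) = U**2 + 137 = 137 + U**2)
1/(-76197 + X(sqrt(J + 105), -297)) = 1/(-76197 + (137 + (-297)**2)) = 1/(-76197 + (137 + 88209)) = 1/(-76197 + 88346) = 1/12149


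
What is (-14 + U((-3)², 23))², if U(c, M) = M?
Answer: 81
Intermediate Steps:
(-14 + U((-3)², 23))² = (-14 + 23)² = 9² = 81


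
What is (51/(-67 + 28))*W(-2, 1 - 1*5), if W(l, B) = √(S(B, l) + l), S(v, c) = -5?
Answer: -17*I*√7/13 ≈ -3.4598*I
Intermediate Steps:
W(l, B) = √(-5 + l)
(51/(-67 + 28))*W(-2, 1 - 1*5) = (51/(-67 + 28))*√(-5 - 2) = (51/(-39))*√(-7) = (-1/39*51)*(I*√7) = -17*I*√7/13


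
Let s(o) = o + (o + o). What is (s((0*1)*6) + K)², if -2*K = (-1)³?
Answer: ¼ ≈ 0.25000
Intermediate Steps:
s(o) = 3*o (s(o) = o + 2*o = 3*o)
K = ½ (K = -½*(-1)³ = -½*(-1) = ½ ≈ 0.50000)
(s((0*1)*6) + K)² = (3*((0*1)*6) + ½)² = (3*(0*6) + ½)² = (3*0 + ½)² = (0 + ½)² = (½)² = ¼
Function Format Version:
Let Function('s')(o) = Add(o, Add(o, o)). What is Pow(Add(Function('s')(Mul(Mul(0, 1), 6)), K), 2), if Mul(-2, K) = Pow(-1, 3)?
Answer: Rational(1, 4) ≈ 0.25000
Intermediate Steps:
Function('s')(o) = Mul(3, o) (Function('s')(o) = Add(o, Mul(2, o)) = Mul(3, o))
K = Rational(1, 2) (K = Mul(Rational(-1, 2), Pow(-1, 3)) = Mul(Rational(-1, 2), -1) = Rational(1, 2) ≈ 0.50000)
Pow(Add(Function('s')(Mul(Mul(0, 1), 6)), K), 2) = Pow(Add(Mul(3, Mul(Mul(0, 1), 6)), Rational(1, 2)), 2) = Pow(Add(Mul(3, Mul(0, 6)), Rational(1, 2)), 2) = Pow(Add(Mul(3, 0), Rational(1, 2)), 2) = Pow(Add(0, Rational(1, 2)), 2) = Pow(Rational(1, 2), 2) = Rational(1, 4)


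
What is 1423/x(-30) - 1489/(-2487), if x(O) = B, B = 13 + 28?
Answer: 3600050/101967 ≈ 35.306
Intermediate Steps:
B = 41
x(O) = 41
1423/x(-30) - 1489/(-2487) = 1423/41 - 1489/(-2487) = 1423*(1/41) - 1489*(-1/2487) = 1423/41 + 1489/2487 = 3600050/101967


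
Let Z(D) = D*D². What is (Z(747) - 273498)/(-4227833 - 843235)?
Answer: -138853075/1690356 ≈ -82.144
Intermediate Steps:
Z(D) = D³
(Z(747) - 273498)/(-4227833 - 843235) = (747³ - 273498)/(-4227833 - 843235) = (416832723 - 273498)/(-5071068) = 416559225*(-1/5071068) = -138853075/1690356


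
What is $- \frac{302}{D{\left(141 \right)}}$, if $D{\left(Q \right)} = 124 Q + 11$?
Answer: $- \frac{302}{17495} \approx -0.017262$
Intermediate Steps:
$D{\left(Q \right)} = 11 + 124 Q$
$- \frac{302}{D{\left(141 \right)}} = - \frac{302}{11 + 124 \cdot 141} = - \frac{302}{11 + 17484} = - \frac{302}{17495}$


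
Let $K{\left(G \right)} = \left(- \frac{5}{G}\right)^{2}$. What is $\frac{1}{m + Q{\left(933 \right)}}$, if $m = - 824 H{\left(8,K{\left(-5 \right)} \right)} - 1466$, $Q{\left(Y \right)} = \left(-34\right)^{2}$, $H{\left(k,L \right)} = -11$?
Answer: $\frac{1}{8754} \approx 0.00011423$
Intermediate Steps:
$K{\left(G \right)} = \frac{25}{G^{2}}$
$Q{\left(Y \right)} = 1156$
$m = 7598$ ($m = \left(-824\right) \left(-11\right) - 1466 = 9064 - 1466 = 7598$)
$\frac{1}{m + Q{\left(933 \right)}} = \frac{1}{7598 + 1156} = \frac{1}{8754}$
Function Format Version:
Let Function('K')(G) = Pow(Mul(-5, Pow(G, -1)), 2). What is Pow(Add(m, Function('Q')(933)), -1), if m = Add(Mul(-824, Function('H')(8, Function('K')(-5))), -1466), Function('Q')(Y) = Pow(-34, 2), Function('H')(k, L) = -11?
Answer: Rational(1, 8754) ≈ 0.00011423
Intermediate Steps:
Function('K')(G) = Mul(25, Pow(G, -2))
Function('Q')(Y) = 1156
m = 7598 (m = Add(Mul(-824, -11), -1466) = Add(9064, -1466) = 7598)
Pow(Add(m, Function('Q')(933)), -1) = Pow(Add(7598, 1156), -1) = Pow(8754, -1) = Rational(1, 8754)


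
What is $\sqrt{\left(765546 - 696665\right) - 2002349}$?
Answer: $2 i \sqrt{483367} \approx 1390.5 i$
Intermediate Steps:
$\sqrt{\left(765546 - 696665\right) - 2002349} = \sqrt{68881 - 2002349} = \sqrt{-1933468} = 2 i \sqrt{483367}$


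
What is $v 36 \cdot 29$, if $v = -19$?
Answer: $-19836$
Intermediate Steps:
$v 36 \cdot 29 = \left(-19\right) 36 \cdot 29 = \left(-684\right) 29 = -19836$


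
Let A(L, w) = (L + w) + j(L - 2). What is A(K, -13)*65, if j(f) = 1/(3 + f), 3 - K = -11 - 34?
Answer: 111540/49 ≈ 2276.3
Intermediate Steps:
K = 48 (K = 3 - (-11 - 34) = 3 - 1*(-45) = 3 + 45 = 48)
A(L, w) = L + w + 1/(1 + L) (A(L, w) = (L + w) + 1/(3 + (L - 2)) = (L + w) + 1/(3 + (-2 + L)) = (L + w) + 1/(1 + L) = L + w + 1/(1 + L))
A(K, -13)*65 = ((1 + (1 + 48)*(48 - 13))/(1 + 48))*65 = ((1 + 49*35)/49)*65 = ((1 + 1715)/49)*65 = ((1/49)*1716)*65 = (1716/49)*65 = 111540/49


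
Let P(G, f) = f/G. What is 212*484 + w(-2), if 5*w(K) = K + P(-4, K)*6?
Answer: 513041/5 ≈ 1.0261e+5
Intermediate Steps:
w(K) = -K/10 (w(K) = (K + (K/(-4))*6)/5 = (K + (K*(-¼))*6)/5 = (K - K/4*6)/5 = (K - 3*K/2)/5 = (-K/2)/5 = -K/10)
212*484 + w(-2) = 212*484 - ⅒*(-2) = 102608 + ⅕ = 513041/5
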